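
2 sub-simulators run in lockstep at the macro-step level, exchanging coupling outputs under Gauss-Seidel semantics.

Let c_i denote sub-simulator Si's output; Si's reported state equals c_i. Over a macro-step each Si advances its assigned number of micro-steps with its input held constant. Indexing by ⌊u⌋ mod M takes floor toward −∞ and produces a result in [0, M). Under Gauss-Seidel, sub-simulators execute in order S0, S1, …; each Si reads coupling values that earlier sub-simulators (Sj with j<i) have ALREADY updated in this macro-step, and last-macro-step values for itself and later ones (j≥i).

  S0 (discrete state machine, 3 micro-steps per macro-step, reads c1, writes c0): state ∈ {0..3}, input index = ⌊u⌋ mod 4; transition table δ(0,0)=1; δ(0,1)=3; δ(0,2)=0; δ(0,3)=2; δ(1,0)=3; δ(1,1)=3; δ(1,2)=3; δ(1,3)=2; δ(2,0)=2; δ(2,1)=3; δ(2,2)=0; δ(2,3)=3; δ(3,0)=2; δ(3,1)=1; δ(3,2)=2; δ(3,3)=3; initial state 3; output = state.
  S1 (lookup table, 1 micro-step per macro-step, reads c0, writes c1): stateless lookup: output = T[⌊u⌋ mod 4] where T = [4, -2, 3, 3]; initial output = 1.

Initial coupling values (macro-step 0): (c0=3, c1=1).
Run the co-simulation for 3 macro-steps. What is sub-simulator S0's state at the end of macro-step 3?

S0 state at macro-step 3 = 2

macro 1: S0 reads c1=1 → after 3×micro: 1; S1 reads c0=1 → after 1×micro: -2 ⇒ (c0=1, c1=-2)
macro 2: S0 reads c1=-2 → after 3×micro: 0; S1 reads c0=0 → after 1×micro: 4 ⇒ (c0=0, c1=4)
macro 3: S0 reads c1=4 → after 3×micro: 2; S1 reads c0=2 → after 1×micro: 3 ⇒ (c0=2, c1=3)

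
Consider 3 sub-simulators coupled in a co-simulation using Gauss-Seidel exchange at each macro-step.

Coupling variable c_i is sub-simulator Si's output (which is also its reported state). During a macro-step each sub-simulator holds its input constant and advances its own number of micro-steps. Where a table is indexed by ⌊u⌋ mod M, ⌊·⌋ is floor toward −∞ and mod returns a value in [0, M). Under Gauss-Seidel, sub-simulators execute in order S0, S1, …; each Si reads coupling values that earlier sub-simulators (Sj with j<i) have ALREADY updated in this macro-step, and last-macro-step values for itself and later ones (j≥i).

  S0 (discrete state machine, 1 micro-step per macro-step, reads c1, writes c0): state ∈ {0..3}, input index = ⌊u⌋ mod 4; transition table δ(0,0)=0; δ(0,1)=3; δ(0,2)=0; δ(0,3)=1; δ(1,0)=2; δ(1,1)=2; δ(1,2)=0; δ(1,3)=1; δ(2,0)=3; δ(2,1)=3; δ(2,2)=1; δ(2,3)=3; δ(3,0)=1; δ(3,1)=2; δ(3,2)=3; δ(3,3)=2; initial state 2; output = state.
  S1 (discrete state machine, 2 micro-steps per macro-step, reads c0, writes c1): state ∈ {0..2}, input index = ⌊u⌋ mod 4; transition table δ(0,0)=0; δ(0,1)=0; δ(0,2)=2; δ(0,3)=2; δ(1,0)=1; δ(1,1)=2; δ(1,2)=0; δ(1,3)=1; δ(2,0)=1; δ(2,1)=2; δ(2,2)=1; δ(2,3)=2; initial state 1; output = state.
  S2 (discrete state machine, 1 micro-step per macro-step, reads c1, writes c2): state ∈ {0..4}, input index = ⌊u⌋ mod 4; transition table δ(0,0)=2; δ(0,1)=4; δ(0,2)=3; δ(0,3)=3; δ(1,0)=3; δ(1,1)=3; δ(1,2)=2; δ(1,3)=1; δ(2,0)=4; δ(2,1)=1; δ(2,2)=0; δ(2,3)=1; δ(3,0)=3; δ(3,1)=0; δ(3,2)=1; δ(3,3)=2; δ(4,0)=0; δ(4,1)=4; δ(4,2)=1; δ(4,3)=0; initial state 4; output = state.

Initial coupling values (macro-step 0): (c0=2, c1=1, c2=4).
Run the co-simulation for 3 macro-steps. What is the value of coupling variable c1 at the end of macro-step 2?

c1 at macro-step 2 = 2

macro 1: S0 reads c1=1 → after 1×micro: 3; S1 reads c0=3 → after 2×micro: 1; S2 reads c1=1 → after 1×micro: 4 ⇒ (c0=3, c1=1, c2=4)
macro 2: S0 reads c1=1 → after 1×micro: 2; S1 reads c0=2 → after 2×micro: 2; S2 reads c1=2 → after 1×micro: 1 ⇒ (c0=2, c1=2, c2=1)
macro 3: S0 reads c1=2 → after 1×micro: 1; S1 reads c0=1 → after 2×micro: 2; S2 reads c1=2 → after 1×micro: 2 ⇒ (c0=1, c1=2, c2=2)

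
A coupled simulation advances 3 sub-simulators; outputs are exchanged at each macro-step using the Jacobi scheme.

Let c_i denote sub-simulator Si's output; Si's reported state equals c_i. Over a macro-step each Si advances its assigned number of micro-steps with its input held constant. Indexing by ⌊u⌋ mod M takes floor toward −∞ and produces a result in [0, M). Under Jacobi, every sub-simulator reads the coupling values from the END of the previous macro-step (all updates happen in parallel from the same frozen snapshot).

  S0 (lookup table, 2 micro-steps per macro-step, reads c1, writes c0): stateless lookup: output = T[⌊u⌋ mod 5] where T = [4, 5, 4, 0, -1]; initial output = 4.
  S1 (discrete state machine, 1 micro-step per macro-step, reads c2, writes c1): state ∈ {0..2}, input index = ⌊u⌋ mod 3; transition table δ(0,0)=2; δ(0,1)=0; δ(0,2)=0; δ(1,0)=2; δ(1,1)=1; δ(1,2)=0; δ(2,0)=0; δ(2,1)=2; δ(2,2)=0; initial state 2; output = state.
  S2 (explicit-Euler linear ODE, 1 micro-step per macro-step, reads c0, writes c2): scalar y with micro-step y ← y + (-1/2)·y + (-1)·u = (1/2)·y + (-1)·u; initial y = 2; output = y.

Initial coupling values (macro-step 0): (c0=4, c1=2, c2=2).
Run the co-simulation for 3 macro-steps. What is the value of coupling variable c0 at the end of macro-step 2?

macro 1: S0 reads c1=2 → after 2×micro: 4; S1 reads c2=2 → after 1×micro: 0; S2 reads c0=4 → after 1×micro: -3 ⇒ (c0=4, c1=0, c2=-3)
macro 2: S0 reads c1=0 → after 2×micro: 4; S1 reads c2=-3 → after 1×micro: 2; S2 reads c0=4 → after 1×micro: -11/2 ⇒ (c0=4, c1=2, c2=-11/2)
macro 3: S0 reads c1=2 → after 2×micro: 4; S1 reads c2=-11/2 → after 1×micro: 0; S2 reads c0=4 → after 1×micro: -27/4 ⇒ (c0=4, c1=0, c2=-27/4)

c0 at macro-step 2 = 4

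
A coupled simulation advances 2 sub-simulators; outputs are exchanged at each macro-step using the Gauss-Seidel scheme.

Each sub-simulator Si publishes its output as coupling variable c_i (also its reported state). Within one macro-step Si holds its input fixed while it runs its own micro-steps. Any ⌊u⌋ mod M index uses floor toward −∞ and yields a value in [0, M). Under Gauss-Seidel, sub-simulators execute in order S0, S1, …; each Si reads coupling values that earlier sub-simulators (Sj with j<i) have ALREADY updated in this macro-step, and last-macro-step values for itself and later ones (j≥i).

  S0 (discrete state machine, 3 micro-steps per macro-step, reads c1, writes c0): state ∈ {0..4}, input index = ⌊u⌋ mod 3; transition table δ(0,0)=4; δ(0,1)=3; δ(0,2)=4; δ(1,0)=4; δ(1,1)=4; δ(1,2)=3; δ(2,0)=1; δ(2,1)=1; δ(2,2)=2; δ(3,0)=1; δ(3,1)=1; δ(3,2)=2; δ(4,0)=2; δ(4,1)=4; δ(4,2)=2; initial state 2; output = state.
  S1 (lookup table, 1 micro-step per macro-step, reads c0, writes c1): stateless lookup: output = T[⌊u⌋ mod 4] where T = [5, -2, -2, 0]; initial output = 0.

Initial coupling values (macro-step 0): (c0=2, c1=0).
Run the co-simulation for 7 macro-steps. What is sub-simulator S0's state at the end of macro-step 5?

S0 state at macro-step 5 = 2

macro 1: S0 reads c1=0 → after 3×micro: 2; S1 reads c0=2 → after 1×micro: -2 ⇒ (c0=2, c1=-2)
macro 2: S0 reads c1=-2 → after 3×micro: 4; S1 reads c0=4 → after 1×micro: 5 ⇒ (c0=4, c1=5)
macro 3: S0 reads c1=5 → after 3×micro: 2; S1 reads c0=2 → after 1×micro: -2 ⇒ (c0=2, c1=-2)
macro 4: S0 reads c1=-2 → after 3×micro: 4; S1 reads c0=4 → after 1×micro: 5 ⇒ (c0=4, c1=5)
macro 5: S0 reads c1=5 → after 3×micro: 2; S1 reads c0=2 → after 1×micro: -2 ⇒ (c0=2, c1=-2)
macro 6: S0 reads c1=-2 → after 3×micro: 4; S1 reads c0=4 → after 1×micro: 5 ⇒ (c0=4, c1=5)
macro 7: S0 reads c1=5 → after 3×micro: 2; S1 reads c0=2 → after 1×micro: -2 ⇒ (c0=2, c1=-2)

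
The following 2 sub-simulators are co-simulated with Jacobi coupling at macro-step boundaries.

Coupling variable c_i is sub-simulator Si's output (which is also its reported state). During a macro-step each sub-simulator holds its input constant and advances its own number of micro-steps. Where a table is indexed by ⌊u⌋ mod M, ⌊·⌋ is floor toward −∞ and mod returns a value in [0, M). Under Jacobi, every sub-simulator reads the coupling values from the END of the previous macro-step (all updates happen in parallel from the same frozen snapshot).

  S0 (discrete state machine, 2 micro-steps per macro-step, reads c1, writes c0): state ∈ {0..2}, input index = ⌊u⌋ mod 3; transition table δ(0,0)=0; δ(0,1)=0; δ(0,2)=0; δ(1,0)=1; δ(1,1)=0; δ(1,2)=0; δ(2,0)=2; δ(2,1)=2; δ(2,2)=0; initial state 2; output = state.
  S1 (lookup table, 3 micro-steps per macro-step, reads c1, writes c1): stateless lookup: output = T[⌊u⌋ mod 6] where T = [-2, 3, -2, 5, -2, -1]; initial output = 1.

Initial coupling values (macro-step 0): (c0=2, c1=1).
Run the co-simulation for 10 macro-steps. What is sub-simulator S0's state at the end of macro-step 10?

macro 1: S0 reads c1=1 → after 2×micro: 2; S1 reads c1=1 → after 3×micro: 3 ⇒ (c0=2, c1=3)
macro 2: S0 reads c1=3 → after 2×micro: 2; S1 reads c1=3 → after 3×micro: 5 ⇒ (c0=2, c1=5)
macro 3: S0 reads c1=5 → after 2×micro: 0; S1 reads c1=5 → after 3×micro: -1 ⇒ (c0=0, c1=-1)
macro 4: S0 reads c1=-1 → after 2×micro: 0; S1 reads c1=-1 → after 3×micro: -1 ⇒ (c0=0, c1=-1)
macro 5: S0 reads c1=-1 → after 2×micro: 0; S1 reads c1=-1 → after 3×micro: -1 ⇒ (c0=0, c1=-1)
macro 6: S0 reads c1=-1 → after 2×micro: 0; S1 reads c1=-1 → after 3×micro: -1 ⇒ (c0=0, c1=-1)
macro 7: S0 reads c1=-1 → after 2×micro: 0; S1 reads c1=-1 → after 3×micro: -1 ⇒ (c0=0, c1=-1)
macro 8: S0 reads c1=-1 → after 2×micro: 0; S1 reads c1=-1 → after 3×micro: -1 ⇒ (c0=0, c1=-1)
macro 9: S0 reads c1=-1 → after 2×micro: 0; S1 reads c1=-1 → after 3×micro: -1 ⇒ (c0=0, c1=-1)
macro 10: S0 reads c1=-1 → after 2×micro: 0; S1 reads c1=-1 → after 3×micro: -1 ⇒ (c0=0, c1=-1)

S0 state at macro-step 10 = 0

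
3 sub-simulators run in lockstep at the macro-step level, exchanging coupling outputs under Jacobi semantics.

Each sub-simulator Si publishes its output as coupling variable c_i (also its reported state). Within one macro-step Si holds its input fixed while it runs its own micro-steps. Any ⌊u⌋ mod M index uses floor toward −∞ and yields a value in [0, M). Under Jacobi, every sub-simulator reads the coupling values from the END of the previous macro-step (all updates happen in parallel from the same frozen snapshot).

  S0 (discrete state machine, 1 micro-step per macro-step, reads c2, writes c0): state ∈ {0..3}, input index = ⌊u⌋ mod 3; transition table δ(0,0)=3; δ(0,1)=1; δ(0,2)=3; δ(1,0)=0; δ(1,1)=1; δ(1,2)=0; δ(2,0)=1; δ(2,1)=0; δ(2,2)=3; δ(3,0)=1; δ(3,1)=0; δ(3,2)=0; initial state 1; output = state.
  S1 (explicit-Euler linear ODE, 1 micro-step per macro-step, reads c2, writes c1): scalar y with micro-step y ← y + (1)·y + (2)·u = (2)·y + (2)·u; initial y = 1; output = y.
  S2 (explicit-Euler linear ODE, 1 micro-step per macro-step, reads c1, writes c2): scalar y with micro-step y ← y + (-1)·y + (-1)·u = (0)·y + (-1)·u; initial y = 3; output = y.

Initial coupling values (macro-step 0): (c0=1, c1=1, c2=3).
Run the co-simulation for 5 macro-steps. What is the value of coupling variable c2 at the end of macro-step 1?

macro 1: S0 reads c2=3 → after 1×micro: 0; S1 reads c2=3 → after 1×micro: 8; S2 reads c1=1 → after 1×micro: -1 ⇒ (c0=0, c1=8, c2=-1)
macro 2: S0 reads c2=-1 → after 1×micro: 3; S1 reads c2=-1 → after 1×micro: 14; S2 reads c1=8 → after 1×micro: -8 ⇒ (c0=3, c1=14, c2=-8)
macro 3: S0 reads c2=-8 → after 1×micro: 0; S1 reads c2=-8 → after 1×micro: 12; S2 reads c1=14 → after 1×micro: -14 ⇒ (c0=0, c1=12, c2=-14)
macro 4: S0 reads c2=-14 → after 1×micro: 1; S1 reads c2=-14 → after 1×micro: -4; S2 reads c1=12 → after 1×micro: -12 ⇒ (c0=1, c1=-4, c2=-12)
macro 5: S0 reads c2=-12 → after 1×micro: 0; S1 reads c2=-12 → after 1×micro: -32; S2 reads c1=-4 → after 1×micro: 4 ⇒ (c0=0, c1=-32, c2=4)

c2 at macro-step 1 = -1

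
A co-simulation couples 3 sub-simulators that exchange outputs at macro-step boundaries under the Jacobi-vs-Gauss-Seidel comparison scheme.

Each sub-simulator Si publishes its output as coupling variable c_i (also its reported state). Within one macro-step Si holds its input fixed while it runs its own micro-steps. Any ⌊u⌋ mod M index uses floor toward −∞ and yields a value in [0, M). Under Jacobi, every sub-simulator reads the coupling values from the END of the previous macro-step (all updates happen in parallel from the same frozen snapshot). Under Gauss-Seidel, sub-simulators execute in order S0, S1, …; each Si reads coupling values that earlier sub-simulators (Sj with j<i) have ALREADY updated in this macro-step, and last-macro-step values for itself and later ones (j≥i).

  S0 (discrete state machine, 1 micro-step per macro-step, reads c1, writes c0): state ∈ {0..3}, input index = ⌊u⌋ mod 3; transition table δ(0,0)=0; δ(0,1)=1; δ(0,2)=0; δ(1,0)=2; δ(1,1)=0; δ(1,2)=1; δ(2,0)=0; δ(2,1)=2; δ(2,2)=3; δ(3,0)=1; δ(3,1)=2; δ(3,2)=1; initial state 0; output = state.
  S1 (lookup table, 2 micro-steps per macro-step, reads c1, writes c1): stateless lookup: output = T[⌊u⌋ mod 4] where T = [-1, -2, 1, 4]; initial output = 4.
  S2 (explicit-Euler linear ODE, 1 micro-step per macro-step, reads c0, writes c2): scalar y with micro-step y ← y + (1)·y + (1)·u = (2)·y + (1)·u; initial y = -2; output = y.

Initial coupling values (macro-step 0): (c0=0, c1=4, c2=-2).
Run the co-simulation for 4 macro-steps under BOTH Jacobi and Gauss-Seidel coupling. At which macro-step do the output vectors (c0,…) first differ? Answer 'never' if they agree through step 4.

[Jacobi] macro 1: S0 reads c1=4 → after 1×micro: 1; S1 reads c1=4 → after 2×micro: -1; S2 reads c0=0 → after 1×micro: -4 ⇒ (c0=1, c1=-1, c2=-4)
[Jacobi] macro 2: S0 reads c1=-1 → after 1×micro: 1; S1 reads c1=-1 → after 2×micro: 4; S2 reads c0=1 → after 1×micro: -7 ⇒ (c0=1, c1=4, c2=-7)
[Jacobi] macro 3: S0 reads c1=4 → after 1×micro: 0; S1 reads c1=4 → after 2×micro: -1; S2 reads c0=1 → after 1×micro: -13 ⇒ (c0=0, c1=-1, c2=-13)
[Jacobi] macro 4: S0 reads c1=-1 → after 1×micro: 0; S1 reads c1=-1 → after 2×micro: 4; S2 reads c0=0 → after 1×micro: -26 ⇒ (c0=0, c1=4, c2=-26)
[Gauss-Seidel] macro 1: S0 reads c1=4 → after 1×micro: 1; S1 reads c1=4 → after 2×micro: -1; S2 reads c0=1 → after 1×micro: -3 ⇒ (c0=1, c1=-1, c2=-3)
[Gauss-Seidel] macro 2: S0 reads c1=-1 → after 1×micro: 1; S1 reads c1=-1 → after 2×micro: 4; S2 reads c0=1 → after 1×micro: -5 ⇒ (c0=1, c1=4, c2=-5)
[Gauss-Seidel] macro 3: S0 reads c1=4 → after 1×micro: 0; S1 reads c1=4 → after 2×micro: -1; S2 reads c0=0 → after 1×micro: -10 ⇒ (c0=0, c1=-1, c2=-10)
[Gauss-Seidel] macro 4: S0 reads c1=-1 → after 1×micro: 0; S1 reads c1=-1 → after 2×micro: 4; S2 reads c0=0 → after 1×micro: -20 ⇒ (c0=0, c1=4, c2=-20)

first divergence at macro-step: 1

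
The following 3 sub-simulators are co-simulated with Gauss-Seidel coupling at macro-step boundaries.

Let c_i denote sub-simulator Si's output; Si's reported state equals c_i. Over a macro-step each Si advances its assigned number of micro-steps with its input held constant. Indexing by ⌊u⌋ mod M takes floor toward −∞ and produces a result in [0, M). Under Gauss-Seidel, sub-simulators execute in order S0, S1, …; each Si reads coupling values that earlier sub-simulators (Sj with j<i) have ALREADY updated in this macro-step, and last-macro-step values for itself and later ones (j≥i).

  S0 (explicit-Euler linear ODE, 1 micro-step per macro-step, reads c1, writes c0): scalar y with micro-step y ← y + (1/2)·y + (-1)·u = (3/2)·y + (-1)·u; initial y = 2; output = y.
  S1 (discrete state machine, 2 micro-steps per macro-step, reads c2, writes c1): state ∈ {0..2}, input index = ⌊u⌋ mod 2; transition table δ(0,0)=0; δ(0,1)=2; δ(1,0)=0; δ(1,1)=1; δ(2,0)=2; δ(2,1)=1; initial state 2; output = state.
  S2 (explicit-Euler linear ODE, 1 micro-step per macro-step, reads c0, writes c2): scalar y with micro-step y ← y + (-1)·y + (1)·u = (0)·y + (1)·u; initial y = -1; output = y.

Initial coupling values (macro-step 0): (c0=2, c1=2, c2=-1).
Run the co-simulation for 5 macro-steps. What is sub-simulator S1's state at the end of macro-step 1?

macro 1: S0 reads c1=2 → after 1×micro: 1; S1 reads c2=-1 → after 2×micro: 1; S2 reads c0=1 → after 1×micro: 1 ⇒ (c0=1, c1=1, c2=1)
macro 2: S0 reads c1=1 → after 1×micro: 1/2; S1 reads c2=1 → after 2×micro: 1; S2 reads c0=1/2 → after 1×micro: 1/2 ⇒ (c0=1/2, c1=1, c2=1/2)
macro 3: S0 reads c1=1 → after 1×micro: -1/4; S1 reads c2=1/2 → after 2×micro: 0; S2 reads c0=-1/4 → after 1×micro: -1/4 ⇒ (c0=-1/4, c1=0, c2=-1/4)
macro 4: S0 reads c1=0 → after 1×micro: -3/8; S1 reads c2=-1/4 → after 2×micro: 1; S2 reads c0=-3/8 → after 1×micro: -3/8 ⇒ (c0=-3/8, c1=1, c2=-3/8)
macro 5: S0 reads c1=1 → after 1×micro: -25/16; S1 reads c2=-3/8 → after 2×micro: 1; S2 reads c0=-25/16 → after 1×micro: -25/16 ⇒ (c0=-25/16, c1=1, c2=-25/16)

S1 state at macro-step 1 = 1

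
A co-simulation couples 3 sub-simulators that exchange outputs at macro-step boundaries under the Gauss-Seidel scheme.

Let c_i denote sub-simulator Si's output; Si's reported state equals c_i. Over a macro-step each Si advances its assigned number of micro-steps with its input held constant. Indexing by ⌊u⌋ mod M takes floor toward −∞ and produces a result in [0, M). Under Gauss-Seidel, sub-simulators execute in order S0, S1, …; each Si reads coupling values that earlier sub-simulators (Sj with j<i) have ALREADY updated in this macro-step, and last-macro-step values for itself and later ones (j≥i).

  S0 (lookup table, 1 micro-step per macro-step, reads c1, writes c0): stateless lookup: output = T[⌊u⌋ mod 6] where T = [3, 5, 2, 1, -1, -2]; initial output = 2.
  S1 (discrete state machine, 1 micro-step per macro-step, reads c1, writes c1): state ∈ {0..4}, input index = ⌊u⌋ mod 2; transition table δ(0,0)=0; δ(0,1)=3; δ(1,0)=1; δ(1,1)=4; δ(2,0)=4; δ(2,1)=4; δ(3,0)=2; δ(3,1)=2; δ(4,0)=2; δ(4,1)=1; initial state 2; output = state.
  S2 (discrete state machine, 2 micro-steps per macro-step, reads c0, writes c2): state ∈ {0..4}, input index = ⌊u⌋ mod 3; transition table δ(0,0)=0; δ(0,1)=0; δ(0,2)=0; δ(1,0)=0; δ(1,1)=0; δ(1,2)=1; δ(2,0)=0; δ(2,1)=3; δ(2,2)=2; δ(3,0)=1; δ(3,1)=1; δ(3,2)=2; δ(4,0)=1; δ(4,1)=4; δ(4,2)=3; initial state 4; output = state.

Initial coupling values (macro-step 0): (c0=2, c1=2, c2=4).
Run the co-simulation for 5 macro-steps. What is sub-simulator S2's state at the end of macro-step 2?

macro 1: S0 reads c1=2 → after 1×micro: 2; S1 reads c1=2 → after 1×micro: 4; S2 reads c0=2 → after 2×micro: 2 ⇒ (c0=2, c1=4, c2=2)
macro 2: S0 reads c1=4 → after 1×micro: -1; S1 reads c1=4 → after 1×micro: 2; S2 reads c0=-1 → after 2×micro: 2 ⇒ (c0=-1, c1=2, c2=2)
macro 3: S0 reads c1=2 → after 1×micro: 2; S1 reads c1=2 → after 1×micro: 4; S2 reads c0=2 → after 2×micro: 2 ⇒ (c0=2, c1=4, c2=2)
macro 4: S0 reads c1=4 → after 1×micro: -1; S1 reads c1=4 → after 1×micro: 2; S2 reads c0=-1 → after 2×micro: 2 ⇒ (c0=-1, c1=2, c2=2)
macro 5: S0 reads c1=2 → after 1×micro: 2; S1 reads c1=2 → after 1×micro: 4; S2 reads c0=2 → after 2×micro: 2 ⇒ (c0=2, c1=4, c2=2)

S2 state at macro-step 2 = 2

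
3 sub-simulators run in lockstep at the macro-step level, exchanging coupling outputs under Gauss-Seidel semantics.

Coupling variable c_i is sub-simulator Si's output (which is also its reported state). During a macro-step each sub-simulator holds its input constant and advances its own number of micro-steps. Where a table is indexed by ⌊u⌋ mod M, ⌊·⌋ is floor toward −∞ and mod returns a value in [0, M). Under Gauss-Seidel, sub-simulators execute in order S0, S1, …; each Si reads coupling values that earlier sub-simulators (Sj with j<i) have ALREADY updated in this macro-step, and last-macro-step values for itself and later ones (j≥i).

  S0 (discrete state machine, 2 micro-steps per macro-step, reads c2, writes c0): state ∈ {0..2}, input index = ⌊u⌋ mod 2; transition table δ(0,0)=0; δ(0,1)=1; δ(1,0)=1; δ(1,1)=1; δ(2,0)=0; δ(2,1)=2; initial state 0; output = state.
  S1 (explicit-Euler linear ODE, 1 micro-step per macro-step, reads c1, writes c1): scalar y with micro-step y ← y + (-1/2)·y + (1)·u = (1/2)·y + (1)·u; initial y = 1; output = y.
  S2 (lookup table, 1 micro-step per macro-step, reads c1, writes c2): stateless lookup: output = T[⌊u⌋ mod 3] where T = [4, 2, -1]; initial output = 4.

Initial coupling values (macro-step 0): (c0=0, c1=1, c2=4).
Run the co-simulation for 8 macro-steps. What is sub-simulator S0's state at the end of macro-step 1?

S0 state at macro-step 1 = 0

macro 1: S0 reads c2=4 → after 2×micro: 0; S1 reads c1=1 → after 1×micro: 3/2; S2 reads c1=3/2 → after 1×micro: 2 ⇒ (c0=0, c1=3/2, c2=2)
macro 2: S0 reads c2=2 → after 2×micro: 0; S1 reads c1=3/2 → after 1×micro: 9/4; S2 reads c1=9/4 → after 1×micro: -1 ⇒ (c0=0, c1=9/4, c2=-1)
macro 3: S0 reads c2=-1 → after 2×micro: 1; S1 reads c1=9/4 → after 1×micro: 27/8; S2 reads c1=27/8 → after 1×micro: 4 ⇒ (c0=1, c1=27/8, c2=4)
macro 4: S0 reads c2=4 → after 2×micro: 1; S1 reads c1=27/8 → after 1×micro: 81/16; S2 reads c1=81/16 → after 1×micro: -1 ⇒ (c0=1, c1=81/16, c2=-1)
macro 5: S0 reads c2=-1 → after 2×micro: 1; S1 reads c1=81/16 → after 1×micro: 243/32; S2 reads c1=243/32 → after 1×micro: 2 ⇒ (c0=1, c1=243/32, c2=2)
macro 6: S0 reads c2=2 → after 2×micro: 1; S1 reads c1=243/32 → after 1×micro: 729/64; S2 reads c1=729/64 → after 1×micro: -1 ⇒ (c0=1, c1=729/64, c2=-1)
macro 7: S0 reads c2=-1 → after 2×micro: 1; S1 reads c1=729/64 → after 1×micro: 2187/128; S2 reads c1=2187/128 → after 1×micro: -1 ⇒ (c0=1, c1=2187/128, c2=-1)
macro 8: S0 reads c2=-1 → after 2×micro: 1; S1 reads c1=2187/128 → after 1×micro: 6561/256; S2 reads c1=6561/256 → after 1×micro: 2 ⇒ (c0=1, c1=6561/256, c2=2)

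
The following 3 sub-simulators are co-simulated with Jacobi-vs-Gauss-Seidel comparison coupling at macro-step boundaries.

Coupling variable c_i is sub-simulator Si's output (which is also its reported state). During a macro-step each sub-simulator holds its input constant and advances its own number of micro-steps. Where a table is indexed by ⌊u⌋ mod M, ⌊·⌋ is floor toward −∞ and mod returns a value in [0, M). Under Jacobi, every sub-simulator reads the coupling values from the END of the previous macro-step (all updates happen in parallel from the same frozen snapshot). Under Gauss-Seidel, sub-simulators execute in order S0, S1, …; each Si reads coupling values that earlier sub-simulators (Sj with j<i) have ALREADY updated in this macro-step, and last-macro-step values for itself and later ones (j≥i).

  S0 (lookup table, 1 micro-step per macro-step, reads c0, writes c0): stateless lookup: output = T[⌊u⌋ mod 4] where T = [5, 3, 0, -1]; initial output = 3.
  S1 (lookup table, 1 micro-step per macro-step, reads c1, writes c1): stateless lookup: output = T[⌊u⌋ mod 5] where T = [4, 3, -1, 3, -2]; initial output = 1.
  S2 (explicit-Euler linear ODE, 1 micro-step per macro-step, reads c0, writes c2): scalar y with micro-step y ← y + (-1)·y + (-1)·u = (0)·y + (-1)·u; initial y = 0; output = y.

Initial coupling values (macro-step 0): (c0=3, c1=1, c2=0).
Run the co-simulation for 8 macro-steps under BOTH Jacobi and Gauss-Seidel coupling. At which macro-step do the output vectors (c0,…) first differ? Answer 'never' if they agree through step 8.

first divergence at macro-step: 1

[Jacobi] macro 1: S0 reads c0=3 → after 1×micro: -1; S1 reads c1=1 → after 1×micro: 3; S2 reads c0=3 → after 1×micro: -3 ⇒ (c0=-1, c1=3, c2=-3)
[Jacobi] macro 2: S0 reads c0=-1 → after 1×micro: -1; S1 reads c1=3 → after 1×micro: 3; S2 reads c0=-1 → after 1×micro: 1 ⇒ (c0=-1, c1=3, c2=1)
[Jacobi] macro 3: S0 reads c0=-1 → after 1×micro: -1; S1 reads c1=3 → after 1×micro: 3; S2 reads c0=-1 → after 1×micro: 1 ⇒ (c0=-1, c1=3, c2=1)
[Jacobi] macro 4: S0 reads c0=-1 → after 1×micro: -1; S1 reads c1=3 → after 1×micro: 3; S2 reads c0=-1 → after 1×micro: 1 ⇒ (c0=-1, c1=3, c2=1)
[Jacobi] macro 5: S0 reads c0=-1 → after 1×micro: -1; S1 reads c1=3 → after 1×micro: 3; S2 reads c0=-1 → after 1×micro: 1 ⇒ (c0=-1, c1=3, c2=1)
[Jacobi] macro 6: S0 reads c0=-1 → after 1×micro: -1; S1 reads c1=3 → after 1×micro: 3; S2 reads c0=-1 → after 1×micro: 1 ⇒ (c0=-1, c1=3, c2=1)
[Jacobi] macro 7: S0 reads c0=-1 → after 1×micro: -1; S1 reads c1=3 → after 1×micro: 3; S2 reads c0=-1 → after 1×micro: 1 ⇒ (c0=-1, c1=3, c2=1)
[Jacobi] macro 8: S0 reads c0=-1 → after 1×micro: -1; S1 reads c1=3 → after 1×micro: 3; S2 reads c0=-1 → after 1×micro: 1 ⇒ (c0=-1, c1=3, c2=1)
[Gauss-Seidel] macro 1: S0 reads c0=3 → after 1×micro: -1; S1 reads c1=1 → after 1×micro: 3; S2 reads c0=-1 → after 1×micro: 1 ⇒ (c0=-1, c1=3, c2=1)
[Gauss-Seidel] macro 2: S0 reads c0=-1 → after 1×micro: -1; S1 reads c1=3 → after 1×micro: 3; S2 reads c0=-1 → after 1×micro: 1 ⇒ (c0=-1, c1=3, c2=1)
[Gauss-Seidel] macro 3: S0 reads c0=-1 → after 1×micro: -1; S1 reads c1=3 → after 1×micro: 3; S2 reads c0=-1 → after 1×micro: 1 ⇒ (c0=-1, c1=3, c2=1)
[Gauss-Seidel] macro 4: S0 reads c0=-1 → after 1×micro: -1; S1 reads c1=3 → after 1×micro: 3; S2 reads c0=-1 → after 1×micro: 1 ⇒ (c0=-1, c1=3, c2=1)
[Gauss-Seidel] macro 5: S0 reads c0=-1 → after 1×micro: -1; S1 reads c1=3 → after 1×micro: 3; S2 reads c0=-1 → after 1×micro: 1 ⇒ (c0=-1, c1=3, c2=1)
[Gauss-Seidel] macro 6: S0 reads c0=-1 → after 1×micro: -1; S1 reads c1=3 → after 1×micro: 3; S2 reads c0=-1 → after 1×micro: 1 ⇒ (c0=-1, c1=3, c2=1)
[Gauss-Seidel] macro 7: S0 reads c0=-1 → after 1×micro: -1; S1 reads c1=3 → after 1×micro: 3; S2 reads c0=-1 → after 1×micro: 1 ⇒ (c0=-1, c1=3, c2=1)
[Gauss-Seidel] macro 8: S0 reads c0=-1 → after 1×micro: -1; S1 reads c1=3 → after 1×micro: 3; S2 reads c0=-1 → after 1×micro: 1 ⇒ (c0=-1, c1=3, c2=1)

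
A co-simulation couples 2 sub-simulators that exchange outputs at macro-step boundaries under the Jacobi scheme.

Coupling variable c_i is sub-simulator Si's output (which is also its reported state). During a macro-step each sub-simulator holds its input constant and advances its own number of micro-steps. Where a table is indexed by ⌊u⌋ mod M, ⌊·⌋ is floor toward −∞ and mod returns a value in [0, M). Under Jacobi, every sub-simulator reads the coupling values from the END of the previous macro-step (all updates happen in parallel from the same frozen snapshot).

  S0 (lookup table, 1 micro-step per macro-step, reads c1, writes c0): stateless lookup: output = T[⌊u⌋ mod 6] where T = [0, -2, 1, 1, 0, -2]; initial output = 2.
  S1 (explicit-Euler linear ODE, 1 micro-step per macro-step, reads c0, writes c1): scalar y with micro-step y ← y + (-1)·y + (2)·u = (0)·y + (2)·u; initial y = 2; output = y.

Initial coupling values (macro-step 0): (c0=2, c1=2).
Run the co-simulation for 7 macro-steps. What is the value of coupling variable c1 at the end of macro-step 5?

c1 at macro-step 5 = 0

macro 1: S0 reads c1=2 → after 1×micro: 1; S1 reads c0=2 → after 1×micro: 4 ⇒ (c0=1, c1=4)
macro 2: S0 reads c1=4 → after 1×micro: 0; S1 reads c0=1 → after 1×micro: 2 ⇒ (c0=0, c1=2)
macro 3: S0 reads c1=2 → after 1×micro: 1; S1 reads c0=0 → after 1×micro: 0 ⇒ (c0=1, c1=0)
macro 4: S0 reads c1=0 → after 1×micro: 0; S1 reads c0=1 → after 1×micro: 2 ⇒ (c0=0, c1=2)
macro 5: S0 reads c1=2 → after 1×micro: 1; S1 reads c0=0 → after 1×micro: 0 ⇒ (c0=1, c1=0)
macro 6: S0 reads c1=0 → after 1×micro: 0; S1 reads c0=1 → after 1×micro: 2 ⇒ (c0=0, c1=2)
macro 7: S0 reads c1=2 → after 1×micro: 1; S1 reads c0=0 → after 1×micro: 0 ⇒ (c0=1, c1=0)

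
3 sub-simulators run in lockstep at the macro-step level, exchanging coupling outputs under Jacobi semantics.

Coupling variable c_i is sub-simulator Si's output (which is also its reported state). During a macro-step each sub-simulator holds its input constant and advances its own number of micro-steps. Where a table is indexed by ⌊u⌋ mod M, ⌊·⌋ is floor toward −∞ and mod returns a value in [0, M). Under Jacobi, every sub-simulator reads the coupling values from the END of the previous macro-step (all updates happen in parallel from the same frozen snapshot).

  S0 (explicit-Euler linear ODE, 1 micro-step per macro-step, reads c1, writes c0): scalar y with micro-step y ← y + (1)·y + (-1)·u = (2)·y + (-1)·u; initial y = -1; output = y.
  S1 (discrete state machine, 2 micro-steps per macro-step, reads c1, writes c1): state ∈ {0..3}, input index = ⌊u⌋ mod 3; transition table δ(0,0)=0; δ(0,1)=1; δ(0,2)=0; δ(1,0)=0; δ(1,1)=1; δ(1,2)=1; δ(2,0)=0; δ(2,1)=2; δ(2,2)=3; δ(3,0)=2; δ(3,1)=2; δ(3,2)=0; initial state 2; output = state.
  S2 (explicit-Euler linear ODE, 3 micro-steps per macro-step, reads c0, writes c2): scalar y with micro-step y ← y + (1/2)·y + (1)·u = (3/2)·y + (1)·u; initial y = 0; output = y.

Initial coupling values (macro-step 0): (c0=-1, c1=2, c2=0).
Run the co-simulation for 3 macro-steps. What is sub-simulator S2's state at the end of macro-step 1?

S2 state at macro-step 1 = -19/4

macro 1: S0 reads c1=2 → after 1×micro: -4; S1 reads c1=2 → after 2×micro: 0; S2 reads c0=-1 → after 3×micro: -19/4 ⇒ (c0=-4, c1=0, c2=-19/4)
macro 2: S0 reads c1=0 → after 1×micro: -8; S1 reads c1=0 → after 2×micro: 0; S2 reads c0=-4 → after 3×micro: -1121/32 ⇒ (c0=-8, c1=0, c2=-1121/32)
macro 3: S0 reads c1=0 → after 1×micro: -16; S1 reads c1=0 → after 2×micro: 0; S2 reads c0=-8 → after 3×micro: -39995/256 ⇒ (c0=-16, c1=0, c2=-39995/256)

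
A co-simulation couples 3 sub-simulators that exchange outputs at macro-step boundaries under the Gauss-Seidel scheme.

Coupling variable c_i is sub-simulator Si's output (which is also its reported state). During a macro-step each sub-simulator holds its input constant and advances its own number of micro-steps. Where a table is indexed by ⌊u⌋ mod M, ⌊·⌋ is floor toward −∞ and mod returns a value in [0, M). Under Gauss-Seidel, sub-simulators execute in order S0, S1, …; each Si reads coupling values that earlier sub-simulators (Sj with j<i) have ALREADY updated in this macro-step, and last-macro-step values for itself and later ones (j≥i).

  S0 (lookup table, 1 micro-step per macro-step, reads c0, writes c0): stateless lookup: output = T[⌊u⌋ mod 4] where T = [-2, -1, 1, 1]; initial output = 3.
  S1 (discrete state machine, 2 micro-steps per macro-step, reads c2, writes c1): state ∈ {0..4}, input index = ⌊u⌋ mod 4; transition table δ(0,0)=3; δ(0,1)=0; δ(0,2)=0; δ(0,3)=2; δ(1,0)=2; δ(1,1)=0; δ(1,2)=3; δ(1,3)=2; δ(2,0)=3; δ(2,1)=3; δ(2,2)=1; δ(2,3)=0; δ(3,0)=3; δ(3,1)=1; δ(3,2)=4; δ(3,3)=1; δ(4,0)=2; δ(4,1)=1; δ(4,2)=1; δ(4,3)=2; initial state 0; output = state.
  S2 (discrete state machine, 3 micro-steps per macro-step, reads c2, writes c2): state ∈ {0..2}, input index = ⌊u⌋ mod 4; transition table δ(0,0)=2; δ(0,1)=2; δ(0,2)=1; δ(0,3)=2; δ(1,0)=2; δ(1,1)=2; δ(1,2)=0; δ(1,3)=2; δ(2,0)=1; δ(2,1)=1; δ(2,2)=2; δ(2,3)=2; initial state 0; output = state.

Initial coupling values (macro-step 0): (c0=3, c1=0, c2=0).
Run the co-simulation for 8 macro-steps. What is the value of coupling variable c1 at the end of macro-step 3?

c1 at macro-step 3 = 4

macro 1: S0 reads c0=3 → after 1×micro: 1; S1 reads c2=0 → after 2×micro: 3; S2 reads c2=0 → after 3×micro: 2 ⇒ (c0=1, c1=3, c2=2)
macro 2: S0 reads c0=1 → after 1×micro: -1; S1 reads c2=2 → after 2×micro: 1; S2 reads c2=2 → after 3×micro: 2 ⇒ (c0=-1, c1=1, c2=2)
macro 3: S0 reads c0=-1 → after 1×micro: 1; S1 reads c2=2 → after 2×micro: 4; S2 reads c2=2 → after 3×micro: 2 ⇒ (c0=1, c1=4, c2=2)
macro 4: S0 reads c0=1 → after 1×micro: -1; S1 reads c2=2 → after 2×micro: 3; S2 reads c2=2 → after 3×micro: 2 ⇒ (c0=-1, c1=3, c2=2)
macro 5: S0 reads c0=-1 → after 1×micro: 1; S1 reads c2=2 → after 2×micro: 1; S2 reads c2=2 → after 3×micro: 2 ⇒ (c0=1, c1=1, c2=2)
macro 6: S0 reads c0=1 → after 1×micro: -1; S1 reads c2=2 → after 2×micro: 4; S2 reads c2=2 → after 3×micro: 2 ⇒ (c0=-1, c1=4, c2=2)
macro 7: S0 reads c0=-1 → after 1×micro: 1; S1 reads c2=2 → after 2×micro: 3; S2 reads c2=2 → after 3×micro: 2 ⇒ (c0=1, c1=3, c2=2)
macro 8: S0 reads c0=1 → after 1×micro: -1; S1 reads c2=2 → after 2×micro: 1; S2 reads c2=2 → after 3×micro: 2 ⇒ (c0=-1, c1=1, c2=2)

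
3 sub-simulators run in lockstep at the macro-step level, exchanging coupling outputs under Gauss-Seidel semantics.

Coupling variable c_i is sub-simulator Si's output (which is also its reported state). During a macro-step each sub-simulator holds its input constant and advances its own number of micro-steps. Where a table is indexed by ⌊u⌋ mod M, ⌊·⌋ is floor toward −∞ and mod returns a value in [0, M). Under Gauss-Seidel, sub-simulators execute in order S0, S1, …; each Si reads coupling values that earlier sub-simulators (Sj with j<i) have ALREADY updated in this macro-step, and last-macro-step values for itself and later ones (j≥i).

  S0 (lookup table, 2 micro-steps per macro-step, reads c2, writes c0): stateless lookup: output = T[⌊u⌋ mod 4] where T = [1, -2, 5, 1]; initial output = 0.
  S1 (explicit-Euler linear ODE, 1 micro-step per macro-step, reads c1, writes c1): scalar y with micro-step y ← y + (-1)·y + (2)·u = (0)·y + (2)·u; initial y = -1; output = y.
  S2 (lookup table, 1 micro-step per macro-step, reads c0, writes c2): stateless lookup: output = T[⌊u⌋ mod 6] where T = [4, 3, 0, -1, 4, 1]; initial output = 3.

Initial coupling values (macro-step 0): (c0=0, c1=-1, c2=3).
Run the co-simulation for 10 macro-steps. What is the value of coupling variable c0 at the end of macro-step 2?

macro 1: S0 reads c2=3 → after 2×micro: 1; S1 reads c1=-1 → after 1×micro: -2; S2 reads c0=1 → after 1×micro: 3 ⇒ (c0=1, c1=-2, c2=3)
macro 2: S0 reads c2=3 → after 2×micro: 1; S1 reads c1=-2 → after 1×micro: -4; S2 reads c0=1 → after 1×micro: 3 ⇒ (c0=1, c1=-4, c2=3)
macro 3: S0 reads c2=3 → after 2×micro: 1; S1 reads c1=-4 → after 1×micro: -8; S2 reads c0=1 → after 1×micro: 3 ⇒ (c0=1, c1=-8, c2=3)
macro 4: S0 reads c2=3 → after 2×micro: 1; S1 reads c1=-8 → after 1×micro: -16; S2 reads c0=1 → after 1×micro: 3 ⇒ (c0=1, c1=-16, c2=3)
macro 5: S0 reads c2=3 → after 2×micro: 1; S1 reads c1=-16 → after 1×micro: -32; S2 reads c0=1 → after 1×micro: 3 ⇒ (c0=1, c1=-32, c2=3)
macro 6: S0 reads c2=3 → after 2×micro: 1; S1 reads c1=-32 → after 1×micro: -64; S2 reads c0=1 → after 1×micro: 3 ⇒ (c0=1, c1=-64, c2=3)
macro 7: S0 reads c2=3 → after 2×micro: 1; S1 reads c1=-64 → after 1×micro: -128; S2 reads c0=1 → after 1×micro: 3 ⇒ (c0=1, c1=-128, c2=3)
macro 8: S0 reads c2=3 → after 2×micro: 1; S1 reads c1=-128 → after 1×micro: -256; S2 reads c0=1 → after 1×micro: 3 ⇒ (c0=1, c1=-256, c2=3)
macro 9: S0 reads c2=3 → after 2×micro: 1; S1 reads c1=-256 → after 1×micro: -512; S2 reads c0=1 → after 1×micro: 3 ⇒ (c0=1, c1=-512, c2=3)
macro 10: S0 reads c2=3 → after 2×micro: 1; S1 reads c1=-512 → after 1×micro: -1024; S2 reads c0=1 → after 1×micro: 3 ⇒ (c0=1, c1=-1024, c2=3)

c0 at macro-step 2 = 1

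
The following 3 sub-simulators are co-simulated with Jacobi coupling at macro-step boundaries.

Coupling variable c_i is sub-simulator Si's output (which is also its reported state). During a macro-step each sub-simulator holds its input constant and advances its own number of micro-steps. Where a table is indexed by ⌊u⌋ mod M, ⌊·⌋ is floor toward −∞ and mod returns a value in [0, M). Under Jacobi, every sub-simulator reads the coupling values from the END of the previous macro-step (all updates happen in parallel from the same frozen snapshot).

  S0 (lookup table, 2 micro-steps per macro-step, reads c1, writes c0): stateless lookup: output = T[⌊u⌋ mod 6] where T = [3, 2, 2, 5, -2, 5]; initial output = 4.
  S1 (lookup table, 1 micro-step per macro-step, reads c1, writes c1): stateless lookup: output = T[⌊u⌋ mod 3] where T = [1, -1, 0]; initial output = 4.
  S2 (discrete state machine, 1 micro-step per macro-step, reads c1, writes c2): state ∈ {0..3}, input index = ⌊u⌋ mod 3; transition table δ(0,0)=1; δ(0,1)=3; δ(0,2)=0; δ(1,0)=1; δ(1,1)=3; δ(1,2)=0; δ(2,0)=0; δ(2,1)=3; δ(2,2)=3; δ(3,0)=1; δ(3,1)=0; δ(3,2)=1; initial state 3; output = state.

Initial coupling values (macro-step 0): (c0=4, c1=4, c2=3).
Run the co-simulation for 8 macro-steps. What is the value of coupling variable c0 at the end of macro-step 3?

c0 at macro-step 3 = 3

macro 1: S0 reads c1=4 → after 2×micro: -2; S1 reads c1=4 → after 1×micro: -1; S2 reads c1=4 → after 1×micro: 0 ⇒ (c0=-2, c1=-1, c2=0)
macro 2: S0 reads c1=-1 → after 2×micro: 5; S1 reads c1=-1 → after 1×micro: 0; S2 reads c1=-1 → after 1×micro: 0 ⇒ (c0=5, c1=0, c2=0)
macro 3: S0 reads c1=0 → after 2×micro: 3; S1 reads c1=0 → after 1×micro: 1; S2 reads c1=0 → after 1×micro: 1 ⇒ (c0=3, c1=1, c2=1)
macro 4: S0 reads c1=1 → after 2×micro: 2; S1 reads c1=1 → after 1×micro: -1; S2 reads c1=1 → after 1×micro: 3 ⇒ (c0=2, c1=-1, c2=3)
macro 5: S0 reads c1=-1 → after 2×micro: 5; S1 reads c1=-1 → after 1×micro: 0; S2 reads c1=-1 → after 1×micro: 1 ⇒ (c0=5, c1=0, c2=1)
macro 6: S0 reads c1=0 → after 2×micro: 3; S1 reads c1=0 → after 1×micro: 1; S2 reads c1=0 → after 1×micro: 1 ⇒ (c0=3, c1=1, c2=1)
macro 7: S0 reads c1=1 → after 2×micro: 2; S1 reads c1=1 → after 1×micro: -1; S2 reads c1=1 → after 1×micro: 3 ⇒ (c0=2, c1=-1, c2=3)
macro 8: S0 reads c1=-1 → after 2×micro: 5; S1 reads c1=-1 → after 1×micro: 0; S2 reads c1=-1 → after 1×micro: 1 ⇒ (c0=5, c1=0, c2=1)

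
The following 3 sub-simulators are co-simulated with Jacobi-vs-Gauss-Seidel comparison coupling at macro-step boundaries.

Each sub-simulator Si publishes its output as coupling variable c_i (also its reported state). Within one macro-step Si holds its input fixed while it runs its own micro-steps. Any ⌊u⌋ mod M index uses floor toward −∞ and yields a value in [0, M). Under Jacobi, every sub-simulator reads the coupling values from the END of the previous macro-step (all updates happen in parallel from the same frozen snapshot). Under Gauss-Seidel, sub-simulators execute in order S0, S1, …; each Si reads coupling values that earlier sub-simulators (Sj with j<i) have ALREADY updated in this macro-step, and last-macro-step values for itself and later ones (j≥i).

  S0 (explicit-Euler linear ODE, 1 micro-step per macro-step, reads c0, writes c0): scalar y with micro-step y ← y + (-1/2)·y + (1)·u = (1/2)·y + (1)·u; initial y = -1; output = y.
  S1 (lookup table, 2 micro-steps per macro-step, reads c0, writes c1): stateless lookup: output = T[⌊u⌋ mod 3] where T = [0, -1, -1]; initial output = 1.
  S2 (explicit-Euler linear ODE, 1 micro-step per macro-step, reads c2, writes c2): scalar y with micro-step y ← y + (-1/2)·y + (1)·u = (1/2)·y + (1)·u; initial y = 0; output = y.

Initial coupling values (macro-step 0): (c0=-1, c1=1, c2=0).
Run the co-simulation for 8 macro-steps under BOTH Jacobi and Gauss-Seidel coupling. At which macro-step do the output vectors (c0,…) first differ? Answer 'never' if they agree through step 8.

first divergence at macro-step: 2

[Jacobi] macro 1: S0 reads c0=-1 → after 1×micro: -3/2; S1 reads c0=-1 → after 2×micro: -1; S2 reads c2=0 → after 1×micro: 0 ⇒ (c0=-3/2, c1=-1, c2=0)
[Jacobi] macro 2: S0 reads c0=-3/2 → after 1×micro: -9/4; S1 reads c0=-3/2 → after 2×micro: -1; S2 reads c2=0 → after 1×micro: 0 ⇒ (c0=-9/4, c1=-1, c2=0)
[Jacobi] macro 3: S0 reads c0=-9/4 → after 1×micro: -27/8; S1 reads c0=-9/4 → after 2×micro: 0; S2 reads c2=0 → after 1×micro: 0 ⇒ (c0=-27/8, c1=0, c2=0)
[Jacobi] macro 4: S0 reads c0=-27/8 → after 1×micro: -81/16; S1 reads c0=-27/8 → after 2×micro: -1; S2 reads c2=0 → after 1×micro: 0 ⇒ (c0=-81/16, c1=-1, c2=0)
[Jacobi] macro 5: S0 reads c0=-81/16 → after 1×micro: -243/32; S1 reads c0=-81/16 → after 2×micro: 0; S2 reads c2=0 → after 1×micro: 0 ⇒ (c0=-243/32, c1=0, c2=0)
[Jacobi] macro 6: S0 reads c0=-243/32 → after 1×micro: -729/64; S1 reads c0=-243/32 → after 2×micro: -1; S2 reads c2=0 → after 1×micro: 0 ⇒ (c0=-729/64, c1=-1, c2=0)
[Jacobi] macro 7: S0 reads c0=-729/64 → after 1×micro: -2187/128; S1 reads c0=-729/64 → after 2×micro: 0; S2 reads c2=0 → after 1×micro: 0 ⇒ (c0=-2187/128, c1=0, c2=0)
[Jacobi] macro 8: S0 reads c0=-2187/128 → after 1×micro: -6561/256; S1 reads c0=-2187/128 → after 2×micro: 0; S2 reads c2=0 → after 1×micro: 0 ⇒ (c0=-6561/256, c1=0, c2=0)
[Gauss-Seidel] macro 1: S0 reads c0=-1 → after 1×micro: -3/2; S1 reads c0=-3/2 → after 2×micro: -1; S2 reads c2=0 → after 1×micro: 0 ⇒ (c0=-3/2, c1=-1, c2=0)
[Gauss-Seidel] macro 2: S0 reads c0=-3/2 → after 1×micro: -9/4; S1 reads c0=-9/4 → after 2×micro: 0; S2 reads c2=0 → after 1×micro: 0 ⇒ (c0=-9/4, c1=0, c2=0)
[Gauss-Seidel] macro 3: S0 reads c0=-9/4 → after 1×micro: -27/8; S1 reads c0=-27/8 → after 2×micro: -1; S2 reads c2=0 → after 1×micro: 0 ⇒ (c0=-27/8, c1=-1, c2=0)
[Gauss-Seidel] macro 4: S0 reads c0=-27/8 → after 1×micro: -81/16; S1 reads c0=-81/16 → after 2×micro: 0; S2 reads c2=0 → after 1×micro: 0 ⇒ (c0=-81/16, c1=0, c2=0)
[Gauss-Seidel] macro 5: S0 reads c0=-81/16 → after 1×micro: -243/32; S1 reads c0=-243/32 → after 2×micro: -1; S2 reads c2=0 → after 1×micro: 0 ⇒ (c0=-243/32, c1=-1, c2=0)
[Gauss-Seidel] macro 6: S0 reads c0=-243/32 → after 1×micro: -729/64; S1 reads c0=-729/64 → after 2×micro: 0; S2 reads c2=0 → after 1×micro: 0 ⇒ (c0=-729/64, c1=0, c2=0)
[Gauss-Seidel] macro 7: S0 reads c0=-729/64 → after 1×micro: -2187/128; S1 reads c0=-2187/128 → after 2×micro: 0; S2 reads c2=0 → after 1×micro: 0 ⇒ (c0=-2187/128, c1=0, c2=0)
[Gauss-Seidel] macro 8: S0 reads c0=-2187/128 → after 1×micro: -6561/256; S1 reads c0=-6561/256 → after 2×micro: -1; S2 reads c2=0 → after 1×micro: 0 ⇒ (c0=-6561/256, c1=-1, c2=0)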